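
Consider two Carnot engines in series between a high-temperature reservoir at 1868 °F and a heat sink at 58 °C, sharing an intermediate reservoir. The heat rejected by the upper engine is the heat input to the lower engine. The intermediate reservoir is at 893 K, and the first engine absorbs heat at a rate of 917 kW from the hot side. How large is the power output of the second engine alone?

T_H = 1868 °F → (1868 − 32) × 5/9 = 1020.00 °C = 1293.15 K.
T_C = 58 °C → 58 + 273.15 = 331.15 K.
Heat entering the second stage: Q_m = Q_H·(T_m/T_H) = 917 × 893.00/1293.15 = 633.2 kW.
Second-stage efficiency η₂ = 1 − T_C/T_m = 1 − 331.15/893.00 = 0.6292, so W₂ = η₂·Q_m = 398.4 kW.

Ẇ₂ ≈ 398.4 kW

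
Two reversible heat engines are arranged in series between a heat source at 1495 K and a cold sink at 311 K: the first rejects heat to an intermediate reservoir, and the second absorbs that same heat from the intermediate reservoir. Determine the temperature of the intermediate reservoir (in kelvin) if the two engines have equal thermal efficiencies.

T_m ≈ 682 K

Equal efficiencies require 1 − T_m/T_H = 1 − T_C/T_m, i.e. T_m/T_H = T_C/T_m, so T_m = √(T_H·T_C) = √(1495.00 × 311.00) = 682 K.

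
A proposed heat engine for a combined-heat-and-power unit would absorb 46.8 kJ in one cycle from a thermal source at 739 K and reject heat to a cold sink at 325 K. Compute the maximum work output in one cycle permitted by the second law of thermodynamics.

The second-law ceiling is the Carnot efficiency, η_max = 1 − T_C/T_H = 1 − 325.00/739.00 = 0.5602.
W_max = η_max · Q_H = 0.5602 × 46.8 = 26.2 kJ.

W_max ≈ 26.2 kJ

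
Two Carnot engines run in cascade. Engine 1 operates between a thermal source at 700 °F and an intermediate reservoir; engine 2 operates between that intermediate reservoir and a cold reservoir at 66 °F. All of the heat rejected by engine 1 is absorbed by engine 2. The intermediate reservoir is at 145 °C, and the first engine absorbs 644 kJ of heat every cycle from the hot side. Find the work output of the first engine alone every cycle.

T_H = 700 °F → (700 − 32) × 5/9 = 371.11 °C = 644.26 K.
T_C = 66 °F → (66 − 32) × 5/9 = 18.89 °C = 292.04 K.
T_m = 145 °C → 145 + 273.15 = 418.15 K.
First-stage efficiency η₁ = 1 − T_m/T_H = 1 − 418.15/644.26 = 0.3510.
W₁ = η₁·Q_H = 0.3510 × 644 = 226.0 kJ.

W₁ ≈ 226.0 kJ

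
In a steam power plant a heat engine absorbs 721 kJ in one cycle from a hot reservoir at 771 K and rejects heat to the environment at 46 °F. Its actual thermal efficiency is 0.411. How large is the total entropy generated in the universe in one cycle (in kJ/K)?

ΔS_univ ≈ 0.577 kJ/K

T_C = 46 °F → (46 − 32) × 5/9 = 7.78 °C = 280.93 K.
W = η·Q_H = 0.411 × 721 = 296.3 kJ, so Q_C = Q_H − W = 424.7 kJ.
The hot reservoir loses entropy Q_H/T_H = 721/771.00 = 0.9351 kJ/K; the cold reservoir gains Q_C/T_C = 424.7/280.93 = 1.512 kJ/K.
ΔS_univ = −Q_H/T_H + Q_C/T_C = 0.577 kJ/K (> 0, since η = 0.411 < η_Carnot = 0.636).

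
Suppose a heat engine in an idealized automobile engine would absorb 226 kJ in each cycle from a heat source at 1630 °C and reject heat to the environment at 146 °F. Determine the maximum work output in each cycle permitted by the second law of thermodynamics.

W_max ≈ 186 kJ

T_H = 1630 °C → 1630 + 273.15 = 1903.15 K.
T_C = 146 °F → (146 − 32) × 5/9 = 63.33 °C = 336.48 K.
The upper bound on efficiency is η_max = 1 − T_C/T_H = 1 − 336.48/1903.15 = 0.8232.
W_max = η_max · Q_H = 0.8232 × 226 = 186 kJ.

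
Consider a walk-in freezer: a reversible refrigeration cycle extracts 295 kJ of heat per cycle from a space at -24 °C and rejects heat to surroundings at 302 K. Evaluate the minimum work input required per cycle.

T_C = -24 °C → -24 + 273.15 = 249.15 K.
COP_R = T_C/(T_H − T_C) = 249.15/52.85 = 4.7143.
W = Q_C/COP_R = 295/4.7143 = 62.6 kJ.

W_in ≈ 62.6 kJ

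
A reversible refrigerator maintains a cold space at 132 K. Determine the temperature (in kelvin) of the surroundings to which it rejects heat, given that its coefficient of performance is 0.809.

T_H ≈ 295 K

COP_R = T_C/(T_H − T_C) ⇒ T_H = T_C·(1 + 1/COP_R) = 132.00 × (1 + 1/0.809) = 295 K.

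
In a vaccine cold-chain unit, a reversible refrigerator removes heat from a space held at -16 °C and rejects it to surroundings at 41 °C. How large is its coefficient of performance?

T_H = 41 °C → 41 + 273.15 = 314.15 K.
T_C = -16 °C → -16 + 273.15 = 257.15 K.
For a reversible refrigerator, COP_R = T_C/(T_H − T_C) = 257.15/(314.15 − 257.15) = 4.51.

COP_R ≈ 4.51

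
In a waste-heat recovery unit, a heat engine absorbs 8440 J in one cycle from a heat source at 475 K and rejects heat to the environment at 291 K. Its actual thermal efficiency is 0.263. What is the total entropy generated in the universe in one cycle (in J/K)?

ΔS_univ ≈ 3.607 J/K

W = η·Q_H = 0.263 × 8440 = 2220 J, so Q_C = Q_H − W = 6220 J.
Reservoir entropy changes: ΔS_H = −Q_H/T_H = −8440/475.00 = -17.77 J/K and ΔS_C = +Q_C/T_C = 6220/291.00 = 21.38 J/K.
ΔS_univ = −Q_H/T_H + Q_C/T_C = 3.607 J/K (> 0, since η = 0.263 < η_Carnot = 0.387).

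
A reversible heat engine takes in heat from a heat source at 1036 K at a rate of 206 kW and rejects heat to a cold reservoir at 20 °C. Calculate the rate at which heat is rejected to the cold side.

Q̇_C ≈ 58.29 kW

T_C = 20 °C → 20 + 273.15 = 293.15 K.
Since the cycle is reversible, η = 1 − T_C/T_H = 1 − 293.15/1036.00 = 0.7170.
For a reversible cycle Q_C/Q_H = T_C/T_H, so Q_C = 206 × 293.15/1036.00 = 58.29 kW.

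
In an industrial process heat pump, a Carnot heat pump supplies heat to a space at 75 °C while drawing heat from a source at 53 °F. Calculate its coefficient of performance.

COP_HP ≈ 5.497

T_H = 75 °C → 75 + 273.15 = 348.15 K.
T_C = 53 °F → (53 − 32) × 5/9 = 11.67 °C = 284.82 K.
For a reversible heat pump, COP_HP = T_H/(T_H − T_C) = 348.15/(348.15 − 284.82) = 5.497.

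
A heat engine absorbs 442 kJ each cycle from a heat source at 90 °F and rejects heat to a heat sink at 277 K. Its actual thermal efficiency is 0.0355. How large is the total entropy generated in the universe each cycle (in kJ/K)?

T_H = 90 °F → (90 − 32) × 5/9 = 32.22 °C = 305.37 K.
W = η·Q_H = 0.0355 × 442 = 15.69 kJ, so Q_C = Q_H − W = 426.3 kJ.
Entropy balance on the reservoirs: −Q_H/T_H = -1.447 kJ/K, +Q_C/T_C = 1.539 kJ/K.
ΔS_univ = −Q_H/T_H + Q_C/T_C = 0.0916 kJ/K (> 0, since η = 0.0355 < η_Carnot = 0.093).

ΔS_univ ≈ 0.0916 kJ/K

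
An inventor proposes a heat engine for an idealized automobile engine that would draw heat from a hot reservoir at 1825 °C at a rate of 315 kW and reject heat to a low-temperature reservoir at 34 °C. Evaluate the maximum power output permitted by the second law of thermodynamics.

T_H = 1825 °C → 1825 + 273.15 = 2098.15 K.
T_C = 34 °C → 34 + 273.15 = 307.15 K.
No engine can exceed the Carnot limit: η_max = 1 − T_C/T_H = 1 − 307.15/2098.15 = 0.8536.
W_max = η_max · Q_H = 0.8536 × 315 = 268.9 kW.

Ẇ_max ≈ 268.9 kW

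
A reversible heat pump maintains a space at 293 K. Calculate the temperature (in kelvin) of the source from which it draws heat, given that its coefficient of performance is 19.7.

COP_HP = T_H/(T_H − T_C) ⇒ T_C = T_H·(COP_HP − 1)/COP_HP = 293.00 × (19.7 − 1)/19.7 = 278.1 K.

T_C ≈ 278.1 K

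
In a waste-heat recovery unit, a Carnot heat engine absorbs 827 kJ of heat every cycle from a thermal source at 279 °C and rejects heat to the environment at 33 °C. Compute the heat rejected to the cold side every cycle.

T_H = 279 °C → 279 + 273.15 = 552.15 K.
T_C = 33 °C → 33 + 273.15 = 306.15 K.
Carnot efficiency: η = 1 − T_C/T_H = 1 − 306.15/552.15 = 0.4455.
For a reversible cycle Q_C/Q_H = T_C/T_H, so Q_C = 827 × 306.15/552.15 = 459 kJ.

Q_C ≈ 459 kJ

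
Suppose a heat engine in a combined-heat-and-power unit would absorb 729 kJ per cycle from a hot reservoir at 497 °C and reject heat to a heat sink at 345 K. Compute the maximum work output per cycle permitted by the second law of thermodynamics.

T_H = 497 °C → 497 + 273.15 = 770.15 K.
No engine can exceed the Carnot limit: η_max = 1 − T_C/T_H = 1 − 345.00/770.15 = 0.5520.
W_max = η_max · Q_H = 0.5520 × 729 = 402.4 kJ.

W_max ≈ 402.4 kJ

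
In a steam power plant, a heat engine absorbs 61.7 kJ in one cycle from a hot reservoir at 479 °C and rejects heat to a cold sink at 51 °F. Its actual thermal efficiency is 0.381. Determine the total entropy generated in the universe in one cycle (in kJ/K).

ΔS_univ ≈ 0.0526 kJ/K

T_H = 479 °C → 479 + 273.15 = 752.15 K.
T_C = 51 °F → (51 − 32) × 5/9 = 10.56 °C = 283.71 K.
W = η·Q_H = 0.381 × 61.7 = 23.51 kJ, so Q_C = Q_H − W = 38.19 kJ.
The hot reservoir loses entropy Q_H/T_H = 61.7/752.15 = 0.08203 kJ/K; the cold reservoir gains Q_C/T_C = 38.19/283.71 = 0.1346 kJ/K.
ΔS_univ = −Q_H/T_H + Q_C/T_C = 0.0526 kJ/K (> 0, since η = 0.381 < η_Carnot = 0.623).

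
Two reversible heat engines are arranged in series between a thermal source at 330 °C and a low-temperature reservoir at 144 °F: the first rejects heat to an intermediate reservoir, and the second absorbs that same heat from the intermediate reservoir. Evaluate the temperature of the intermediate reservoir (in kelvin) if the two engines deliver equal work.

T_H = 330 °C → 330 + 273.15 = 603.15 K.
T_C = 144 °F → (144 − 32) × 5/9 = 62.22 °C = 335.37 K.
For reversible stages Q_m = Q_H·(T_m/T_H). Setting W₁ = Q_H(1 − T_m/T_H) equal to W₂ = Q_m(1 − T_C/T_m) = Q_H·(T_m − T_C)/T_H gives T_H − T_m = T_m − T_C, so T_m = (T_H + T_C)/2 = (603.15 + 335.37)/2 = 469.3 K.

T_m ≈ 469.3 K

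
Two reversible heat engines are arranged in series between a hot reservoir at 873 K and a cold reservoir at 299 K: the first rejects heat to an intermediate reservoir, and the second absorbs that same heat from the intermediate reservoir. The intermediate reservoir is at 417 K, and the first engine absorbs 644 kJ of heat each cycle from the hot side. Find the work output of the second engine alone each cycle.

Heat entering the second stage: Q_m = Q_H·(T_m/T_H) = 644 × 417.00/873.00 = 307.6 kJ.
Second-stage efficiency η₂ = 1 − T_C/T_m = 1 − 299.00/417.00 = 0.2830, so W₂ = η₂·Q_m = 87.05 kJ.

W₂ ≈ 87.05 kJ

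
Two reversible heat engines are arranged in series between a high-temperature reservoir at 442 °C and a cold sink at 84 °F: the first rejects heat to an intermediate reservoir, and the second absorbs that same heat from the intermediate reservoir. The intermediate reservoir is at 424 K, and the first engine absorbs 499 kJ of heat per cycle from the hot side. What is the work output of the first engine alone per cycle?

T_H = 442 °C → 442 + 273.15 = 715.15 K.
T_C = 84 °F → (84 − 32) × 5/9 = 28.89 °C = 302.04 K.
First-stage efficiency η₁ = 1 − T_m/T_H = 1 − 424.00/715.15 = 0.4071.
W₁ = η₁·Q_H = 0.4071 × 499 = 203 kJ.

W₁ ≈ 203 kJ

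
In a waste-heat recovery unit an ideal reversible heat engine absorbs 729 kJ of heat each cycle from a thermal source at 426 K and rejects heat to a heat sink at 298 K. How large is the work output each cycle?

The Carnot efficiency is η = 1 − T_C/T_H = 1 − 298.00/426.00 = 0.3005.
W = η·Q_H = 0.3005 × 729 = 219.0 kJ.

W ≈ 219.0 kJ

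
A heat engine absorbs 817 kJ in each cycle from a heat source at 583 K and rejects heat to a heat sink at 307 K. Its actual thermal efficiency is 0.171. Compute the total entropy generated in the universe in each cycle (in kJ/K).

W = η·Q_H = 0.171 × 817 = 139.7 kJ, so Q_C = Q_H − W = 677.3 kJ.
The hot reservoir loses entropy Q_H/T_H = 817/583.00 = 1.401 kJ/K; the cold reservoir gains Q_C/T_C = 677.3/307.00 = 2.206 kJ/K.
ΔS_univ = −Q_H/T_H + Q_C/T_C = 0.805 kJ/K (> 0, since η = 0.171 < η_Carnot = 0.473).

ΔS_univ ≈ 0.805 kJ/K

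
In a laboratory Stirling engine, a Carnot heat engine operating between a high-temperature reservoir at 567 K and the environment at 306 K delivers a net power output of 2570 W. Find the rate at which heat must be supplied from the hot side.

Q̇_H ≈ 5580 W

Carnot efficiency: η = 1 − T_C/T_H = 1 − 306.00/567.00 = 0.4603.
Q_H = W/η = 2570/0.4603 = 5580 W.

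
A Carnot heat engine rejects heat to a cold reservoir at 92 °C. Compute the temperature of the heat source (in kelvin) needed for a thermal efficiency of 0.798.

T_H ≈ 1810 K

T_C = 92 °C → 92 + 273.15 = 365.15 K.
From η = 1 − T_C/T_H, solving for T_H gives T_H = T_C/(1 − η) = 365.15/(1 − 0.798) = 1810 K.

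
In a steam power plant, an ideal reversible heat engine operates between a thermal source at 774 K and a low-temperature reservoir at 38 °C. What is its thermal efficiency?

T_C = 38 °C → 38 + 273.15 = 311.15 K.
Since the cycle is reversible, η = 1 − T_C/T_H = 1 − 311.15/774.00 = 0.5980.

η ≈ 0.5980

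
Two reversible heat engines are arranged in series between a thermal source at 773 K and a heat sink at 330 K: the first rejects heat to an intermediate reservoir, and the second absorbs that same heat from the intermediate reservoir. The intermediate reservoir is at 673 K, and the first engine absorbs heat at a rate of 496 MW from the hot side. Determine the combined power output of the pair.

Ẇ_total ≈ 284.3 MW

Two reversible stages in series are equivalent to a single Carnot engine between T_H and T_C, so η_total = 1 − T_C/T_H = 1 − 330.00/773.00 = 0.5731.
W_total = η_total · Q_H = 0.5731 × 496 = 284.3 MW.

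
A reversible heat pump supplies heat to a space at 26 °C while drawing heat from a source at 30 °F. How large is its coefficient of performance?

COP_HP ≈ 11.0

T_H = 26 °C → 26 + 273.15 = 299.15 K.
T_C = 30 °F → (30 − 32) × 5/9 = -1.11 °C = 272.04 K.
Reversible heating COP: COP_HP = T_H/(T_H − T_C) = 299.15/(299.15 − 272.04) = 11.0.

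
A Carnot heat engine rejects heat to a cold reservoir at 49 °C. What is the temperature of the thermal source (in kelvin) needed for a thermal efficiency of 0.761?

T_C = 49 °C → 49 + 273.15 = 322.15 K.
From η = 1 − T_C/T_H, solving for T_H gives T_H = T_C/(1 − η) = 322.15/(1 − 0.761) = 1348 K.

T_H ≈ 1348 K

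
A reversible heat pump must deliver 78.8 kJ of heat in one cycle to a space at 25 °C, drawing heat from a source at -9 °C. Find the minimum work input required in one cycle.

T_H = 25 °C → 25 + 273.15 = 298.15 K.
T_C = -9 °C → -9 + 273.15 = 264.15 K.
For a reversible heat pump, COP_HP = T_H/(T_H − T_C) = 298.15/34.00 = 8.7691.
W = Q_H/COP_HP = 78.8/8.7691 = 8.986 kJ.

W_in ≈ 8.986 kJ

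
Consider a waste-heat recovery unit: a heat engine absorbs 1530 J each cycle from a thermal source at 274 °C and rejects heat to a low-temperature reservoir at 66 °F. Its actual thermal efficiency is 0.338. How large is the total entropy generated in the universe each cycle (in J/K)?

T_H = 274 °C → 274 + 273.15 = 547.15 K.
T_C = 66 °F → (66 − 32) × 5/9 = 18.89 °C = 292.04 K.
W = η·Q_H = 0.338 × 1530 = 517.1 J, so Q_C = Q_H − W = 1013 J.
The hot reservoir loses entropy Q_H/T_H = 1530/547.15 = 2.796 J/K; the cold reservoir gains Q_C/T_C = 1013/292.04 = 3.468 J/K.
ΔS_univ = −Q_H/T_H + Q_C/T_C = 0.6719 J/K (> 0, since η = 0.338 < η_Carnot = 0.466).

ΔS_univ ≈ 0.6719 J/K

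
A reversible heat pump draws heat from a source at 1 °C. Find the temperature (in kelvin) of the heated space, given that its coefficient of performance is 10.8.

T_C = 1 °C → 1 + 273.15 = 274.15 K.
COP_HP = T_H/(T_H − T_C) ⇒ T_H = T_C·COP_HP/(COP_HP − 1) = 274.15 × 10.8/(10.8 − 1) = 302 K.

T_H ≈ 302 K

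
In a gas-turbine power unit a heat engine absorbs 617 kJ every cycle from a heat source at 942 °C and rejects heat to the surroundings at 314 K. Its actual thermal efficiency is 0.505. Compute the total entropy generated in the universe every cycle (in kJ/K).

ΔS_univ ≈ 0.465 kJ/K

T_H = 942 °C → 942 + 273.15 = 1215.15 K.
W = η·Q_H = 0.505 × 617 = 311.6 kJ, so Q_C = Q_H − W = 305.4 kJ.
Reservoir entropy changes: ΔS_H = −Q_H/T_H = −617/1215.15 = -0.5078 kJ/K and ΔS_C = +Q_C/T_C = 305.4/314.00 = 0.9727 kJ/K.
ΔS_univ = −Q_H/T_H + Q_C/T_C = 0.465 kJ/K (> 0, since η = 0.505 < η_Carnot = 0.742).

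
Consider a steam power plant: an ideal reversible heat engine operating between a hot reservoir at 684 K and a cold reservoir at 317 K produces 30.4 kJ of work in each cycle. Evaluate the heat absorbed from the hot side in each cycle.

Q_H ≈ 56.7 kJ

η_rev = 1 − T_C/T_H = 1 − 317.00/684.00 = 0.5365.
Q_H = W/η = 30.4/0.5365 = 56.7 kJ.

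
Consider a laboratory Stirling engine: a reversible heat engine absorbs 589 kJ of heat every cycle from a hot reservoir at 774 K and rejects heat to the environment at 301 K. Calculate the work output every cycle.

The Carnot efficiency is η = 1 − T_C/T_H = 1 − 301.00/774.00 = 0.6111.
W = η·Q_H = 0.6111 × 589 = 360 kJ.

W ≈ 360 kJ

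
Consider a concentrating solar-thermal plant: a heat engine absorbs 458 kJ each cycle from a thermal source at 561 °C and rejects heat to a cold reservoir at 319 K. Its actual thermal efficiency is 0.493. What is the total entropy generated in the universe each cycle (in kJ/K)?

T_H = 561 °C → 561 + 273.15 = 834.15 K.
W = η·Q_H = 0.493 × 458 = 225.8 kJ, so Q_C = Q_H − W = 232.2 kJ.
Reservoir entropy changes: ΔS_H = −Q_H/T_H = −458/834.15 = -0.5491 kJ/K and ΔS_C = +Q_C/T_C = 232.2/319.00 = 0.7279 kJ/K.
ΔS_univ = −Q_H/T_H + Q_C/T_C = 0.1789 kJ/K (> 0, since η = 0.493 < η_Carnot = 0.618).

ΔS_univ ≈ 0.1789 kJ/K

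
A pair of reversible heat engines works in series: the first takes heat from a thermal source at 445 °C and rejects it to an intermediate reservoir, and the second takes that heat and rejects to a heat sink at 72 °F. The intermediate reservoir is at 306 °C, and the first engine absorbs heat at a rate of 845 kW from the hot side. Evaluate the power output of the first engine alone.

T_H = 445 °C → 445 + 273.15 = 718.15 K.
T_C = 72 °F → (72 − 32) × 5/9 = 22.22 °C = 295.37 K.
T_m = 306 °C → 306 + 273.15 = 579.15 K.
First-stage efficiency η₁ = 1 − T_m/T_H = 1 − 579.15/718.15 = 0.1936.
W₁ = η₁·Q_H = 0.1936 × 845 = 164 kW.

Ẇ₁ ≈ 164 kW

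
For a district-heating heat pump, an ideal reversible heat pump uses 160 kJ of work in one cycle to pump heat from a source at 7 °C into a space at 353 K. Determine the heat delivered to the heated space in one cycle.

Q_H ≈ 775 kJ

T_C = 7 °C → 7 + 273.15 = 280.15 K.
For a reversible heat pump, COP_HP = T_H/(T_H − T_C) = 353.00/72.85 = 4.8456.
Q_H = COP_HP · W = 4.8456 × 160 = 775 kJ.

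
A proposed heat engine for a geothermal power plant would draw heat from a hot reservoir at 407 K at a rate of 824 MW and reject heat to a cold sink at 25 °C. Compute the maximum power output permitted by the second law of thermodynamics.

Ẇ_max ≈ 220 MW

T_C = 25 °C → 25 + 273.15 = 298.15 K.
No engine can exceed the Carnot limit: η_max = 1 − T_C/T_H = 1 − 298.15/407.00 = 0.2674.
W_max = η_max · Q_H = 0.2674 × 824 = 220 MW.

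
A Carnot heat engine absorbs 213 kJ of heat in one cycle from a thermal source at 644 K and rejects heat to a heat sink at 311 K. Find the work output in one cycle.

W ≈ 110.1 kJ

Since the cycle is reversible, η = 1 − T_C/T_H = 1 − 311.00/644.00 = 0.5171.
W = η·Q_H = 0.5171 × 213 = 110.1 kJ.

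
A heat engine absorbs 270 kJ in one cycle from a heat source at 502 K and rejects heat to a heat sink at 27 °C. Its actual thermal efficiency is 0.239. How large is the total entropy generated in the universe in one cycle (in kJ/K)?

T_C = 27 °C → 27 + 273.15 = 300.15 K.
W = η·Q_H = 0.239 × 270 = 64.53 kJ, so Q_C = Q_H − W = 205.5 kJ.
The hot reservoir loses entropy Q_H/T_H = 270/502.00 = 0.5378 kJ/K; the cold reservoir gains Q_C/T_C = 205.5/300.15 = 0.6846 kJ/K.
ΔS_univ = −Q_H/T_H + Q_C/T_C = 0.1467 kJ/K (> 0, since η = 0.239 < η_Carnot = 0.402).

ΔS_univ ≈ 0.1467 kJ/K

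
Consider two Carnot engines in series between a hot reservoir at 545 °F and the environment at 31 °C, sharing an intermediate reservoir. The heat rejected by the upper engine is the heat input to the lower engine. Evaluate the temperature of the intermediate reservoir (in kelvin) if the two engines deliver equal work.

T_m ≈ 431 K

T_H = 545 °F → (545 − 32) × 5/9 = 285.00 °C = 558.15 K.
T_C = 31 °C → 31 + 273.15 = 304.15 K.
For reversible stages Q_m = Q_H·(T_m/T_H). Setting W₁ = Q_H(1 − T_m/T_H) equal to W₂ = Q_m(1 − T_C/T_m) = Q_H·(T_m − T_C)/T_H gives T_H − T_m = T_m − T_C, so T_m = (T_H + T_C)/2 = (558.15 + 304.15)/2 = 431 K.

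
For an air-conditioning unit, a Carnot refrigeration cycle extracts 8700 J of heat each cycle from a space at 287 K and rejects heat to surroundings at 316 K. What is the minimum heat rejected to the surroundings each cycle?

Q_H ≈ 9580 J

For a reversible cycle Q_H/Q_C = T_H/T_C, so Q_H = Q_C·T_H/T_C = 8700 × 316.00/287.00 = 9580 J.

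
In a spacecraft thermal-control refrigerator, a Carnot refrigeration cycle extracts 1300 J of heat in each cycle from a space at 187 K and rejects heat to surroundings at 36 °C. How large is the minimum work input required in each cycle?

T_H = 36 °C → 36 + 273.15 = 309.15 K.
Carnot COP: COP_R = T_C/(T_H − T_C) = 187.00/122.15 = 1.5309.
W = Q_C/COP_R = 1300/1.5309 = 849 J.

W_in ≈ 849 J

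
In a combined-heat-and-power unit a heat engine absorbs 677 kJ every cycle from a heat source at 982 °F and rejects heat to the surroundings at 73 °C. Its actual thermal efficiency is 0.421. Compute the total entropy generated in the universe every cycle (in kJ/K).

T_H = 982 °F → (982 − 32) × 5/9 = 527.78 °C = 800.93 K.
T_C = 73 °C → 73 + 273.15 = 346.15 K.
W = η·Q_H = 0.421 × 677 = 285.0 kJ, so Q_C = Q_H − W = 392.0 kJ.
Reservoir entropy changes: ΔS_H = −Q_H/T_H = −677/800.93 = -0.8453 kJ/K and ΔS_C = +Q_C/T_C = 392.0/346.15 = 1.132 kJ/K.
ΔS_univ = −Q_H/T_H + Q_C/T_C = 0.287 kJ/K (> 0, since η = 0.421 < η_Carnot = 0.568).

ΔS_univ ≈ 0.287 kJ/K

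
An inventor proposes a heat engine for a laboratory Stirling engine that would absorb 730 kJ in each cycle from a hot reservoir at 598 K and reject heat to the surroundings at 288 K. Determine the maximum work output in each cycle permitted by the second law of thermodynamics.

W_max ≈ 378.4 kJ

The second-law ceiling is the Carnot efficiency, η_max = 1 − T_C/T_H = 1 − 288.00/598.00 = 0.5184.
W_max = η_max · Q_H = 0.5184 × 730 = 378.4 kJ.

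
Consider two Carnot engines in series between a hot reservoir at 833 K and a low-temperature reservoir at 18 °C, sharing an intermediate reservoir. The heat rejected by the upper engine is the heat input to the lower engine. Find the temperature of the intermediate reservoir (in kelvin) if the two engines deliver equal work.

T_C = 18 °C → 18 + 273.15 = 291.15 K.
For reversible stages Q_m = Q_H·(T_m/T_H). Setting W₁ = Q_H(1 − T_m/T_H) equal to W₂ = Q_m(1 − T_C/T_m) = Q_H·(T_m − T_C)/T_H gives T_H − T_m = T_m − T_C, so T_m = (T_H + T_C)/2 = (833.00 + 291.15)/2 = 562 K.

T_m ≈ 562 K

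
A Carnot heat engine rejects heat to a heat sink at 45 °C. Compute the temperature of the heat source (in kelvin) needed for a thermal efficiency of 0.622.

T_H ≈ 842 K

T_C = 45 °C → 45 + 273.15 = 318.15 K.
From η = 1 − T_C/T_H, solving for T_H gives T_H = T_C/(1 − η) = 318.15/(1 − 0.622) = 842 K.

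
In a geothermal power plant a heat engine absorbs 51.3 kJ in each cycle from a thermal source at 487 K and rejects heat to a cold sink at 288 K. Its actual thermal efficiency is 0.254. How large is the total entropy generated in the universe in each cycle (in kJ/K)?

ΔS_univ ≈ 0.0275 kJ/K

W = η·Q_H = 0.254 × 51.3 = 13.03 kJ, so Q_C = Q_H − W = 38.27 kJ.
Entropy balance on the reservoirs: −Q_H/T_H = -0.1053 kJ/K, +Q_C/T_C = 0.1329 kJ/K.
ΔS_univ = −Q_H/T_H + Q_C/T_C = 0.0275 kJ/K (> 0, since η = 0.254 < η_Carnot = 0.409).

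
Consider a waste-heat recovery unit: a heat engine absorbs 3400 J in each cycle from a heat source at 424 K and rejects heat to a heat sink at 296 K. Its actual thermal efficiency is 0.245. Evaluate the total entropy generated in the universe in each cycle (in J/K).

ΔS_univ ≈ 0.6534 J/K

W = η·Q_H = 0.245 × 3400 = 833.0 J, so Q_C = Q_H − W = 2567 J.
Entropy balance on the reservoirs: −Q_H/T_H = -8.019 J/K, +Q_C/T_C = 8.672 J/K.
ΔS_univ = −Q_H/T_H + Q_C/T_C = 0.6534 J/K (> 0, since η = 0.245 < η_Carnot = 0.302).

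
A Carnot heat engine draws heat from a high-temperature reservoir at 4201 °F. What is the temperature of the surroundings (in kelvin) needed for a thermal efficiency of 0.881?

T_H = 4201 °F → (4201 − 32) × 5/9 = 2316.11 °C = 2589.26 K.
From η = 1 − T_C/T_H, T_C = T_H·(1 − η) = 2589.26 × (1 − 0.881) = 308 K.

T_C ≈ 308 K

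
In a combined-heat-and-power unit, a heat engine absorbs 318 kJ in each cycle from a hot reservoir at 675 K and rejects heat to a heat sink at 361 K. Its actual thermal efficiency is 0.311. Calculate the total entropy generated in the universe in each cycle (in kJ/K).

W = η·Q_H = 0.311 × 318 = 98.90 kJ, so Q_C = Q_H − W = 219.1 kJ.
Reservoir entropy changes: ΔS_H = −Q_H/T_H = −318/675.00 = -0.4711 kJ/K and ΔS_C = +Q_C/T_C = 219.1/361.00 = 0.6069 kJ/K.
ΔS_univ = −Q_H/T_H + Q_C/T_C = 0.136 kJ/K (> 0, since η = 0.311 < η_Carnot = 0.465).

ΔS_univ ≈ 0.136 kJ/K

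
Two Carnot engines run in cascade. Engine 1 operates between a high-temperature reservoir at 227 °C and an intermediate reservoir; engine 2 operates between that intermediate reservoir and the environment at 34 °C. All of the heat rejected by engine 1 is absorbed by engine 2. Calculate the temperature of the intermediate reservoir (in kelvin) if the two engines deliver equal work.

T_H = 227 °C → 227 + 273.15 = 500.15 K.
T_C = 34 °C → 34 + 273.15 = 307.15 K.
For reversible stages Q_m = Q_H·(T_m/T_H). Setting W₁ = Q_H(1 − T_m/T_H) equal to W₂ = Q_m(1 − T_C/T_m) = Q_H·(T_m − T_C)/T_H gives T_H − T_m = T_m − T_C, so T_m = (T_H + T_C)/2 = (500.15 + 307.15)/2 = 404 K.

T_m ≈ 404 K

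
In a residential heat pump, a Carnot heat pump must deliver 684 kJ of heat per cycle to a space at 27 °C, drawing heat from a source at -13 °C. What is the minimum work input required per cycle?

W_in ≈ 91.15 kJ

T_H = 27 °C → 27 + 273.15 = 300.15 K.
T_C = -13 °C → -13 + 273.15 = 260.15 K.
The Carnot heat-pump COP is COP_HP = T_H/(T_H − T_C) = 300.15/40.00 = 7.5037.
W = Q_H/COP_HP = 684/7.5037 = 91.15 kJ.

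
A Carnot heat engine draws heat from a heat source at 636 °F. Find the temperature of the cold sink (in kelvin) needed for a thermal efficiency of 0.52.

T_C ≈ 292.2 K

T_H = 636 °F → (636 − 32) × 5/9 = 335.56 °C = 608.71 K.
From η = 1 − T_C/T_H, T_C = T_H·(1 − η) = 608.71 × (1 − 0.52) = 292.2 K.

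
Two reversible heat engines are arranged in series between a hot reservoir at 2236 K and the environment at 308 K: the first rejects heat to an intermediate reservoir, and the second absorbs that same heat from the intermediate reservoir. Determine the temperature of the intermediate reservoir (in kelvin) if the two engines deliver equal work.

For reversible stages Q_m = Q_H·(T_m/T_H). Setting W₁ = Q_H(1 − T_m/T_H) equal to W₂ = Q_m(1 − T_C/T_m) = Q_H·(T_m − T_C)/T_H gives T_H − T_m = T_m − T_C, so T_m = (T_H + T_C)/2 = (2236.00 + 308.00)/2 = 1270 K.

T_m ≈ 1270 K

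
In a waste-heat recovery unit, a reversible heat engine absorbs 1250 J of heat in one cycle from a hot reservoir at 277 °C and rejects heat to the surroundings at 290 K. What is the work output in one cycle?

W ≈ 591.1 J

T_H = 277 °C → 277 + 273.15 = 550.15 K.
Since the cycle is reversible, η = 1 − T_C/T_H = 1 − 290.00/550.15 = 0.4729.
W = η·Q_H = 0.4729 × 1250 = 591.1 J.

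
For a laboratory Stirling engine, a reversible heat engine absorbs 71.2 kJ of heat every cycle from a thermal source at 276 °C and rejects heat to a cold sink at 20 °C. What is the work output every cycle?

T_H = 276 °C → 276 + 273.15 = 549.15 K.
T_C = 20 °C → 20 + 273.15 = 293.15 K.
η_rev = 1 − T_C/T_H = 1 − 293.15/549.15 = 0.4662.
W = η·Q_H = 0.4662 × 71.2 = 33.19 kJ.

W ≈ 33.19 kJ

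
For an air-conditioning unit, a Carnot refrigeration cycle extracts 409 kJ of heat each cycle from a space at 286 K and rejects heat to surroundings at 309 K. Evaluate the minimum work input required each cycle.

Carnot COP: COP_R = T_C/(T_H − T_C) = 286.00/23.00 = 12.4348.
W = Q_C/COP_R = 409/12.4348 = 32.9 kJ.

W_in ≈ 32.9 kJ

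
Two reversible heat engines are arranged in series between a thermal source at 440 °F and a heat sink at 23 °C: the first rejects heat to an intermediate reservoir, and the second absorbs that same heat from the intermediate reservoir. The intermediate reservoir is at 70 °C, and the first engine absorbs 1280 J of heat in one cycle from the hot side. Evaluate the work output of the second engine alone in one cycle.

T_H = 440 °F → (440 − 32) × 5/9 = 226.67 °C = 499.82 K.
T_C = 23 °C → 23 + 273.15 = 296.15 K.
T_m = 70 °C → 70 + 273.15 = 343.15 K.
Heat entering the second stage: Q_m = Q_H·(T_m/T_H) = 1280 × 343.15/499.82 = 879 J.
Second-stage efficiency η₂ = 1 − T_C/T_m = 1 − 296.15/343.15 = 0.1370, so W₂ = η₂·Q_m = 120 J.

W₂ ≈ 120 J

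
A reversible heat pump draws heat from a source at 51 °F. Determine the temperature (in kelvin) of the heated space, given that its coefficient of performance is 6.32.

T_H ≈ 337 K

T_C = 51 °F → (51 − 32) × 5/9 = 10.56 °C = 283.71 K.
COP_HP = T_H/(T_H − T_C) ⇒ T_H = T_C·COP_HP/(COP_HP − 1) = 283.71 × 6.32/(6.32 − 1) = 337 K.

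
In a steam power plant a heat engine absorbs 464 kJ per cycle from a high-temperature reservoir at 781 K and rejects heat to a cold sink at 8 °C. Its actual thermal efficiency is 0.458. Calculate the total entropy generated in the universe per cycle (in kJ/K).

ΔS_univ ≈ 0.300 kJ/K

T_C = 8 °C → 8 + 273.15 = 281.15 K.
W = η·Q_H = 0.458 × 464 = 212.5 kJ, so Q_C = Q_H − W = 251.5 kJ.
Entropy balance on the reservoirs: −Q_H/T_H = -0.5941 kJ/K, +Q_C/T_C = 0.8945 kJ/K.
ΔS_univ = −Q_H/T_H + Q_C/T_C = 0.300 kJ/K (> 0, since η = 0.458 < η_Carnot = 0.640).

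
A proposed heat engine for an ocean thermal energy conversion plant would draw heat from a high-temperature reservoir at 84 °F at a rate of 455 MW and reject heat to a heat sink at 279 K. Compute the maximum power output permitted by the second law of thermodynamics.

T_H = 84 °F → (84 − 32) × 5/9 = 28.89 °C = 302.04 K.
The second-law ceiling is the Carnot efficiency, η_max = 1 − T_C/T_H = 1 − 279.00/302.04 = 0.0763.
W_max = η_max · Q_H = 0.0763 × 455 = 34.7 MW.

Ẇ_max ≈ 34.7 MW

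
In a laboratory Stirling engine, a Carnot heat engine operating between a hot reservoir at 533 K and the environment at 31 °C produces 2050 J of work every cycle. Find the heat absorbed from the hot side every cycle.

Q_H ≈ 4770 J

T_C = 31 °C → 31 + 273.15 = 304.15 K.
Carnot efficiency: η = 1 − T_C/T_H = 1 − 304.15/533.00 = 0.4294.
Q_H = W/η = 2050/0.4294 = 4770 J.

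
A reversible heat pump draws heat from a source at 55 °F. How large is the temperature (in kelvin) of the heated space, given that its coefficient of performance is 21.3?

T_H ≈ 300.0 K

T_C = 55 °F → (55 − 32) × 5/9 = 12.78 °C = 285.93 K.
COP_HP = T_H/(T_H − T_C) ⇒ T_H = T_C·COP_HP/(COP_HP − 1) = 285.93 × 21.3/(21.3 − 1) = 300.0 K.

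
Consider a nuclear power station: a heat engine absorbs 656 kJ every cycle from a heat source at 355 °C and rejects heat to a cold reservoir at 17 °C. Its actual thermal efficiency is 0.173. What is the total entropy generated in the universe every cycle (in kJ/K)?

ΔS_univ ≈ 0.825 kJ/K

T_H = 355 °C → 355 + 273.15 = 628.15 K.
T_C = 17 °C → 17 + 273.15 = 290.15 K.
W = η·Q_H = 0.173 × 656 = 113.5 kJ, so Q_C = Q_H − W = 542.5 kJ.
Reservoir entropy changes: ΔS_H = −Q_H/T_H = −656/628.15 = -1.044 kJ/K and ΔS_C = +Q_C/T_C = 542.5/290.15 = 1.870 kJ/K.
ΔS_univ = −Q_H/T_H + Q_C/T_C = 0.825 kJ/K (> 0, since η = 0.173 < η_Carnot = 0.538).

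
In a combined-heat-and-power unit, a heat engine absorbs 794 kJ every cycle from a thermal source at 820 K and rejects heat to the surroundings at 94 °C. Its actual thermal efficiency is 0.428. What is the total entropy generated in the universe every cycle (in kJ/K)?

ΔS_univ ≈ 0.269 kJ/K

T_C = 94 °C → 94 + 273.15 = 367.15 K.
W = η·Q_H = 0.428 × 794 = 339.8 kJ, so Q_C = Q_H − W = 454.2 kJ.
Entropy balance on the reservoirs: −Q_H/T_H = -0.9683 kJ/K, +Q_C/T_C = 1.237 kJ/K.
ΔS_univ = −Q_H/T_H + Q_C/T_C = 0.269 kJ/K (> 0, since η = 0.428 < η_Carnot = 0.552).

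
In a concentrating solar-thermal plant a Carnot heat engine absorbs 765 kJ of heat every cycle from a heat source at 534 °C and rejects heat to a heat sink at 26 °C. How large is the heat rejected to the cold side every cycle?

Q_C ≈ 284 kJ

T_H = 534 °C → 534 + 273.15 = 807.15 K.
T_C = 26 °C → 26 + 273.15 = 299.15 K.
The Carnot efficiency is η = 1 − T_C/T_H = 1 − 299.15/807.15 = 0.6294.
For a reversible cycle Q_C/Q_H = T_C/T_H, so Q_C = 765 × 299.15/807.15 = 284 kJ.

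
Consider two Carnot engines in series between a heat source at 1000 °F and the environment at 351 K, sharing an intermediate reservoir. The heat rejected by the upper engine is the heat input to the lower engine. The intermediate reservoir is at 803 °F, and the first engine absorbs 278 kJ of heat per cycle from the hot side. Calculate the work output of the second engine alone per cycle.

T_H = 1000 °F → (1000 − 32) × 5/9 = 537.78 °C = 810.93 K.
T_m = 803 °F → (803 − 32) × 5/9 = 428.33 °C = 701.48 K.
Heat entering the second stage: Q_m = Q_H·(T_m/T_H) = 278 × 701.48/810.93 = 240 kJ.
Second-stage efficiency η₂ = 1 − T_C/T_m = 1 − 351.00/701.48 = 0.4996, so W₂ = η₂·Q_m = 120 kJ.

W₂ ≈ 120 kJ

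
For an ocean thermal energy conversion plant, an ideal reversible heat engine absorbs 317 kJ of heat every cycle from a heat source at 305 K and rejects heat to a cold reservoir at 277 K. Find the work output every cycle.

W ≈ 29.1 kJ

The Carnot efficiency is η = 1 − T_C/T_H = 1 − 277.00/305.00 = 0.0918.
W = η·Q_H = 0.0918 × 317 = 29.1 kJ.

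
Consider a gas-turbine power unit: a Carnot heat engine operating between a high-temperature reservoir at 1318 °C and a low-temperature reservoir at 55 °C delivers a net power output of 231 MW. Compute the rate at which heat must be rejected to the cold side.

T_H = 1318 °C → 1318 + 273.15 = 1591.15 K.
T_C = 55 °C → 55 + 273.15 = 328.15 K.
The Carnot efficiency is η = 1 − T_C/T_H = 1 − 328.15/1591.15 = 0.7938.
Since Q_C/Q_H = T_C/T_H and Q_H = W/η, Q_C = W·T_C/(T_H − T_C) = 231 × 328.15/1263.00 = 60.02 MW.

Q̇_C ≈ 60.02 MW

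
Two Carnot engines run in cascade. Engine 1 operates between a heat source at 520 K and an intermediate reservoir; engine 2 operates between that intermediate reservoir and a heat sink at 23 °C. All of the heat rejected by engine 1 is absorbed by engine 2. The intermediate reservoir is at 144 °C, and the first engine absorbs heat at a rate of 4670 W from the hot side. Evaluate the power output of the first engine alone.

T_C = 23 °C → 23 + 273.15 = 296.15 K.
T_m = 144 °C → 144 + 273.15 = 417.15 K.
First-stage efficiency η₁ = 1 − T_m/T_H = 1 − 417.15/520.00 = 0.1978.
W₁ = η₁·Q_H = 0.1978 × 4670 = 924 W.

Ẇ₁ ≈ 924 W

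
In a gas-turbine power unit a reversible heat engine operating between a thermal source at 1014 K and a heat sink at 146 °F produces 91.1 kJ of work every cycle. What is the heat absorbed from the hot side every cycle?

Q_H ≈ 136.3 kJ

T_C = 146 °F → (146 − 32) × 5/9 = 63.33 °C = 336.48 K.
For a reversible engine, η = 1 − T_C/T_H = 1 − 336.48/1014.00 = 0.6682.
Q_H = W/η = 91.1/0.6682 = 136.3 kJ.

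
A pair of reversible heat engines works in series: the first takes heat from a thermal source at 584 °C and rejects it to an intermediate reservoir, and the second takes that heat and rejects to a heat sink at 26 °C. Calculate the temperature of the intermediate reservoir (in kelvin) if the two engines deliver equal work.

T_m ≈ 578.1 K

T_H = 584 °C → 584 + 273.15 = 857.15 K.
T_C = 26 °C → 26 + 273.15 = 299.15 K.
For reversible stages Q_m = Q_H·(T_m/T_H). Setting W₁ = Q_H(1 − T_m/T_H) equal to W₂ = Q_m(1 − T_C/T_m) = Q_H·(T_m − T_C)/T_H gives T_H − T_m = T_m − T_C, so T_m = (T_H + T_C)/2 = (857.15 + 299.15)/2 = 578.1 K.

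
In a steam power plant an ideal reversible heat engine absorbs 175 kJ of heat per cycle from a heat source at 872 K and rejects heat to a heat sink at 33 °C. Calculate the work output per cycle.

T_C = 33 °C → 33 + 273.15 = 306.15 K.
Since the cycle is reversible, η = 1 − T_C/T_H = 1 − 306.15/872.00 = 0.6489.
W = η·Q_H = 0.6489 × 175 = 114 kJ.

W ≈ 114 kJ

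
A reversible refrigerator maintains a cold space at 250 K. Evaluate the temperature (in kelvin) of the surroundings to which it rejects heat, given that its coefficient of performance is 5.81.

T_H ≈ 293 K

COP_R = T_C/(T_H − T_C) ⇒ T_H = T_C·(1 + 1/COP_R) = 250.00 × (1 + 1/5.81) = 293 K.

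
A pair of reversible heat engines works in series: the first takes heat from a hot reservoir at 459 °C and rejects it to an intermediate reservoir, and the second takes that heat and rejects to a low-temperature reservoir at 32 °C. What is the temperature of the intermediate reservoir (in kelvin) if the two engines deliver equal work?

T_H = 459 °C → 459 + 273.15 = 732.15 K.
T_C = 32 °C → 32 + 273.15 = 305.15 K.
For reversible stages Q_m = Q_H·(T_m/T_H). Setting W₁ = Q_H(1 − T_m/T_H) equal to W₂ = Q_m(1 − T_C/T_m) = Q_H·(T_m − T_C)/T_H gives T_H − T_m = T_m − T_C, so T_m = (T_H + T_C)/2 = (732.15 + 305.15)/2 = 519 K.

T_m ≈ 519 K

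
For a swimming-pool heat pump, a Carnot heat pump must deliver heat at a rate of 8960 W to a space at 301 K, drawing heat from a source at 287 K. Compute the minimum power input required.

For a reversible heat pump, COP_HP = T_H/(T_H − T_C) = 301.00/14.00 = 21.5000.
W = Q_H/COP_HP = 8960/21.5000 = 416.7 W.

Ẇ_in ≈ 416.7 W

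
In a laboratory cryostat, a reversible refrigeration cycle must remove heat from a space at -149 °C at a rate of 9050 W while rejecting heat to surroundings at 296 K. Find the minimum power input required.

T_C = -149 °C → -149 + 273.15 = 124.15 K.
Carnot COP: COP_R = T_C/(T_H − T_C) = 124.15/171.85 = 0.7224.
W = Q_C/COP_R = 9050/0.7224 = 12500 W.

Ẇ_in ≈ 12500 W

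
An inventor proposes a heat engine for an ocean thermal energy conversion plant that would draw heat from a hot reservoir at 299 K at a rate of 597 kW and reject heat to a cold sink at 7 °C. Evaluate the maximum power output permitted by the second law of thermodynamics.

Ẇ_max ≈ 37.6 kW

T_C = 7 °C → 7 + 273.15 = 280.15 K.
The upper bound on efficiency is η_max = 1 − T_C/T_H = 1 − 280.15/299.00 = 0.0630.
W_max = η_max · Q_H = 0.0630 × 597 = 37.6 kW.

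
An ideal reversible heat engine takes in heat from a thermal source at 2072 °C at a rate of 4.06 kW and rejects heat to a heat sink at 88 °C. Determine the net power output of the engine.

Ẇ ≈ 3.435 kW

T_H = 2072 °C → 2072 + 273.15 = 2345.15 K.
T_C = 88 °C → 88 + 273.15 = 361.15 K.
Carnot efficiency: η = 1 − T_C/T_H = 1 − 361.15/2345.15 = 0.8460.
W = η·Q_H = 0.8460 × 4.06 = 3.435 kW.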